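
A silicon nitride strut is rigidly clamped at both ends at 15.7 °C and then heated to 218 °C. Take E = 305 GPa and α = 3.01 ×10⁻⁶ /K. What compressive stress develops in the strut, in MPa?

186 MPa

ΔT = 202.3 K. Constrained thermal stress σ = E·α·ΔT = 305.0×10³ MPa × 3.01×10⁻⁶ × 202.3 = 186 MPa (compressive).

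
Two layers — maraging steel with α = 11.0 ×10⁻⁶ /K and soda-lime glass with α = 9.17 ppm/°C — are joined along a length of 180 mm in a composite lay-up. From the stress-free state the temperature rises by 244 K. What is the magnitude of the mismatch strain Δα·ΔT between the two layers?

Δα = |11.0 − 9.17|×10⁻⁶/K = 1.83×10⁻⁶/K.
Mismatch strain = Δα·ΔT = 1.83×10⁻⁶ × 244.0 = 4.47×10⁻⁴.

4.47×10⁻⁴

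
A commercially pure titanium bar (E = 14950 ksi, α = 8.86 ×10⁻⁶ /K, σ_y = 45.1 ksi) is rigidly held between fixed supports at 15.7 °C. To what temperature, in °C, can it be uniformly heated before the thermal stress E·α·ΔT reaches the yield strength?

E = 14950 ksi = 103.1 GPa.
σ_y = 45.1 ksi = 311.0 MPa.
E·α·ΔT = 311.0 MPa ⇒ ΔT = 311.0 / (103.1×10³ × 8.86×10⁻⁶) = 340.5 K.
T = 15.7 + 340.5 = 356.2 °C.

356 °C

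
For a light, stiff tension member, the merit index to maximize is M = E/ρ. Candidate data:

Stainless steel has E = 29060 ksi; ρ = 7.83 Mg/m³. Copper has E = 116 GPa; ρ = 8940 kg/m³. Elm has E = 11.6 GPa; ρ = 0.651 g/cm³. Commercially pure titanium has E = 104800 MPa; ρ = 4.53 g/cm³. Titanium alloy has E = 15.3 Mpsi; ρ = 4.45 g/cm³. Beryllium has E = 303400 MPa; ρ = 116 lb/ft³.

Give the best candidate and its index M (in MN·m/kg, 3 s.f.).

In SI units:
  stainless steel: E = 200.4 GPa, ρ = 7830 kg/m³
  copper: E = 116.0 GPa, ρ = 8940 kg/m³
  elm: E = 11.60 GPa, ρ = 651.0 kg/m³
  commercially pure titanium: E = 104.8 GPa, ρ = 4530 kg/m³
  titanium alloy: E = 105.5 GPa, ρ = 4450 kg/m³
  beryllium: E = 303.4 GPa, ρ = 1858 kg/m³
  beryllium: M = 163 MN·m/kg
  stainless steel: M = 25.6 MN·m/kg
  titanium alloy: M = 23.7 MN·m/kg
  commercially pure titanium: M = 23.1 MN·m/kg
  elm: M = 17.8 MN·m/kg
  copper: M = 13.0 MN·m/kg
Beryllium ranks first.

beryllium, M = 163 MN·m/kg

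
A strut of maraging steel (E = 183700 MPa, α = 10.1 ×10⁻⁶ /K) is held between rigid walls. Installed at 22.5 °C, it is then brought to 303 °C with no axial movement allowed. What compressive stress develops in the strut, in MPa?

520 MPa

E = 183700 MPa = 183.7 GPa.
ΔT = 280.5 K. Constrained thermal stress σ = E·α·ΔT = 183.7×10³ MPa × 10.1×10⁻⁶ × 280.5 = 520 MPa (compressive).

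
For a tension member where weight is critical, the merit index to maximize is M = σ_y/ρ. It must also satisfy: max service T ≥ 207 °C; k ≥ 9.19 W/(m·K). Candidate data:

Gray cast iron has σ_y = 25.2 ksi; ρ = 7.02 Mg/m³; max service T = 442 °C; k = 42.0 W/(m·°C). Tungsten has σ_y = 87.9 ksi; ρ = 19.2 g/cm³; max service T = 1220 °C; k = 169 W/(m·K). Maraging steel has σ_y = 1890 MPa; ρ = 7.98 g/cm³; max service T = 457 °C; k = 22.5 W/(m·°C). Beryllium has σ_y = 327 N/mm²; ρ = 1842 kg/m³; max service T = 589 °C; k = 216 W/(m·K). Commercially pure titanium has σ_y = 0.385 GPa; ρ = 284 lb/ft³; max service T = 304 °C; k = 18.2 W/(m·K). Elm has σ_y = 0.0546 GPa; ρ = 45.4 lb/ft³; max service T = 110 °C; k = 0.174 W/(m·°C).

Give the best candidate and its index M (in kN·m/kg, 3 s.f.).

maraging steel, M = 237 kN·m/kg

Screen on constraints: max service T ≥ 207 °C; k ≥ 9.19 W/(m·K). Survivors: gray cast iron, tungsten, maraging steel, beryllium, commercially pure titanium.
After converting to SI:
  gray cast iron: σ_y = 173.7 MPa, ρ = 7020 kg/m³
  tungsten: σ_y = 606.0 MPa, ρ = 19200 kg/m³
  maraging steel: σ_y = 1890 MPa, ρ = 7980 kg/m³
  beryllium: σ_y = 327.0 MPa, ρ = 1842 kg/m³
  commercially pure titanium: σ_y = 385.0 MPa, ρ = 4549 kg/m³
  maraging steel: M = 237 kN·m/kg
  beryllium: M = 178 kN·m/kg
  commercially pure titanium: M = 84.6 kN·m/kg
  tungsten: M = 31.6 kN·m/kg
  gray cast iron: M = 24.8 kN·m/kg
The maximum is for maraging steel.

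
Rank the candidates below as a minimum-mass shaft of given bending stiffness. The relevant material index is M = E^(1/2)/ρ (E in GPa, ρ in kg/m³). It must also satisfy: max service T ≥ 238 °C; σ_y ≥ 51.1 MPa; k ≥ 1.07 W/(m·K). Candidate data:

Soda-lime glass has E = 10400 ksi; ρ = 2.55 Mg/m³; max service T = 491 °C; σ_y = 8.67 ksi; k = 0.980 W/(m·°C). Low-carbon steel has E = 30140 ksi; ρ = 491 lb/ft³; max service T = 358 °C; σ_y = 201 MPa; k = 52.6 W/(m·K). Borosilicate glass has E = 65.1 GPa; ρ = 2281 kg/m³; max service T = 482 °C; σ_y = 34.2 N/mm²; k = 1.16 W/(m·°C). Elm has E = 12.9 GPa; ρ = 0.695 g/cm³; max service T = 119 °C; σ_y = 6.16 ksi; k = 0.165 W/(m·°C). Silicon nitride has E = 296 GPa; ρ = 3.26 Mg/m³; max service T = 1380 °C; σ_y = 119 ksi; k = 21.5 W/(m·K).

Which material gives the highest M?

silicon nitride

Screen on constraints: max service T ≥ 238 °C; σ_y ≥ 51.1 MPa; k ≥ 1.07 W/(m·K). Survivors: low-carbon steel, silicon nitride.
Normalizing units and computing the index:
  low-carbon steel: E = 207.8 GPa, ρ = 7865 kg/m³
  silicon nitride: E = 296.0 GPa, ρ = 3260 kg/m³
  silicon nitride: M = 5.28×10⁻³
  low-carbon steel: M = 1.83×10⁻³
Silicon nitride ranks first.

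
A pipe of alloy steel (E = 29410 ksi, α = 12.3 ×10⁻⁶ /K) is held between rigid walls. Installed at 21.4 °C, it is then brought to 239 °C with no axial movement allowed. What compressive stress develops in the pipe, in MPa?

543 MPa

E = 29410 ksi = 202.8 GPa.
ΔT = 217.6 K. Constrained thermal stress σ = E·α·ΔT = 202.8×10³ MPa × 12.3×10⁻⁶ × 217.6 = 543 MPa (compressive).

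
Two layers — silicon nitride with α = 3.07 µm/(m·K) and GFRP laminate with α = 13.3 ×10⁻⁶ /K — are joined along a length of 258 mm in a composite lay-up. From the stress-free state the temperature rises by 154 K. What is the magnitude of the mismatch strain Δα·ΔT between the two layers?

1.58×10⁻³

Δα = |3.07 − 13.3|×10⁻⁶/K = 10.2×10⁻⁶/K.
Mismatch strain = Δα·ΔT = 10.2×10⁻⁶ × 154.0 = 1.58×10⁻³.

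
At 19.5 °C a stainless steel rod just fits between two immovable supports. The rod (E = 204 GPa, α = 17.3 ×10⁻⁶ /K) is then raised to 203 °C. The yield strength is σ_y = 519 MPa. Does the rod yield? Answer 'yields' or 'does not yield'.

yields

ΔT = 183.5 K. Constrained thermal stress σ = E·α·ΔT = 204.0×10³ MPa × 17.3×10⁻⁶ × 183.5 = 648 MPa (compressive).
Compare to σ_y = 519 MPa: σ ≥ σ_y, so it yields.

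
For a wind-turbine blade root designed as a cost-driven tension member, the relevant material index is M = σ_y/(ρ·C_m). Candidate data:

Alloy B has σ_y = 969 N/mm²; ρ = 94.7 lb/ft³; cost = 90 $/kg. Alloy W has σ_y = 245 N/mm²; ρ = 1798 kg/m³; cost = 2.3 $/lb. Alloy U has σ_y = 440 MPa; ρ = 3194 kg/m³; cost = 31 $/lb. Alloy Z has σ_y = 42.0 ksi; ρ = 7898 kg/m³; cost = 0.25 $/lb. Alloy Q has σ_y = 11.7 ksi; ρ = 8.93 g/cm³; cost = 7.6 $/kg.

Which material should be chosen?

alloy Z

Putting every candidate on a common basis:
  alloy B: σ_y = 969.0 MPa, ρ = 1517 kg/m³, cost = 90.00 $/kg
  alloy W: σ_y = 245.0 MPa, ρ = 1798 kg/m³, cost = 5.071 $/kg
  alloy U: σ_y = 440.0 MPa, ρ = 3194 kg/m³, cost = 68.34 $/kg
  alloy Z: σ_y = 289.6 MPa, ρ = 7898 kg/m³, cost = 0.5511 $/kg
  alloy Q: σ_y = 80.67 MPa, ρ = 8930 kg/m³, cost = 7.600 $/kg
  alloy Z: M = 66.5 kN·m per $
  alloy W: M = 26.9 kN·m per $
  alloy B: M = 7.10 kN·m per $
  alloy U: M = 2.02 kN·m per $
  alloy Q: M = 1.19 kN·m per $
The maximum is for alloy Z.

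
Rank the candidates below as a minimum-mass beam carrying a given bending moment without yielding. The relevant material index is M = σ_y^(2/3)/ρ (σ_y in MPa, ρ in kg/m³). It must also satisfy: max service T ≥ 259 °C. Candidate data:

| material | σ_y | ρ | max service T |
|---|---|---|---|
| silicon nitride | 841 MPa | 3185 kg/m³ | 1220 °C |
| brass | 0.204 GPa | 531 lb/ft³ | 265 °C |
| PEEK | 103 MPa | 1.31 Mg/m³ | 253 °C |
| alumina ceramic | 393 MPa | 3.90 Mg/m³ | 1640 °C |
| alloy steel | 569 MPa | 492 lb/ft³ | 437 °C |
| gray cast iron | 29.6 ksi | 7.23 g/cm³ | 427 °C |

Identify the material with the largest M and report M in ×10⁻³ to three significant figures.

Screen on constraints: max service T ≥ 259 °C. Survivors: silicon nitride, brass, alumina ceramic, alloy steel, gray cast iron.
Normalizing units and computing the index:
  silicon nitride: σ_y = 841.0 MPa, ρ = 3185 kg/m³
  brass: σ_y = 204.0 MPa, ρ = 8506 kg/m³
  alumina ceramic: σ_y = 393.0 MPa, ρ = 3900 kg/m³
  alloy steel: σ_y = 569.0 MPa, ρ = 7881 kg/m³
  gray cast iron: σ_y = 204.1 MPa, ρ = 7230 kg/m³
  silicon nitride: M = 28.0×10⁻³
  alumina ceramic: M = 13.8×10⁻³
  alloy steel: M = 8.71×10⁻³
  gray cast iron: M = 4.79×10⁻³
  brass: M = 4.07×10⁻³
Silicon nitride has the largest M.

silicon nitride, M = 28.0×10⁻³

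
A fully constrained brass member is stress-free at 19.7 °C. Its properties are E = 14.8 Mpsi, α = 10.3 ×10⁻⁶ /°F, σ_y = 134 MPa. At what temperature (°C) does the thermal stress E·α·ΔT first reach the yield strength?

E = 14.8 Mpsi = 102.0 GPa.
α = 10.3×10⁻⁶/°F × 9/5 = 18.5×10⁻⁶/K.
E·α·ΔT = 134.0 MPa ⇒ ΔT = 134.0 / (102.0×10³ × 18.5×10⁻⁶) = 70.83 K.
T = 19.7 + 70.83 = 90.53 °C.

90.5 °C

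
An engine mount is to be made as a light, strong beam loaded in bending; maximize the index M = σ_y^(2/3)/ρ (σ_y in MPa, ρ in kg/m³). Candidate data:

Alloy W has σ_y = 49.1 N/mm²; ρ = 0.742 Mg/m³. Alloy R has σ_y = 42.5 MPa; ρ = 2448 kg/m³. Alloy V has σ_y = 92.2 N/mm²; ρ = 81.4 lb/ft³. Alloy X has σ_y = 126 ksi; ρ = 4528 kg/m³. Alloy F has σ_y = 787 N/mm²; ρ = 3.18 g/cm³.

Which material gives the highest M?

alloy F

After converting to SI:
  alloy W: σ_y = 49.10 MPa, ρ = 742.0 kg/m³
  alloy R: σ_y = 42.50 MPa, ρ = 2448 kg/m³
  alloy V: σ_y = 92.20 MPa, ρ = 1304 kg/m³
  alloy X: σ_y = 868.7 MPa, ρ = 4528 kg/m³
  alloy F: σ_y = 787.0 MPa, ρ = 3180 kg/m³
  alloy F: M = 26.8×10⁻³
  alloy X: M = 20.1×10⁻³
  alloy W: M = 18.1×10⁻³
  alloy V: M = 15.7×10⁻³
  alloy R: M = 4.97×10⁻³
Highest index: alloy F.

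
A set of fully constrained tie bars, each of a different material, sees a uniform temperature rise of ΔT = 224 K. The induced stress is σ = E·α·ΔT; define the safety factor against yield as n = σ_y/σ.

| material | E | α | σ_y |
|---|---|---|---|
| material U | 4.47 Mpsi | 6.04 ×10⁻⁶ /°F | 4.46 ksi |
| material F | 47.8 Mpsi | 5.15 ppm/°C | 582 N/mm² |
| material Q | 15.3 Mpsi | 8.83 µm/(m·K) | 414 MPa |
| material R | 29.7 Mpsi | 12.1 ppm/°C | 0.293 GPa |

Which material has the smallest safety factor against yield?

With everything in SI (GPa, ×10⁻⁶/K, MPa):
  material U: E = 30.82, α = 10.9, σ_y = 30.75 → σ = 75.1 MPa, n = 0.410
  material F: E = 329.6, α = 5.15, σ_y = 582.0 → σ = 380 MPa, n = 1.53
  material Q: E = 105.5, α = 8.83, σ_y = 414.0 → σ = 209 MPa, n = 1.98
  material R: E = 204.8, α = 12.1, σ_y = 293.0 → σ = 555 MPa, n = 0.528
Smallest n: material U with n = 0.410.

material U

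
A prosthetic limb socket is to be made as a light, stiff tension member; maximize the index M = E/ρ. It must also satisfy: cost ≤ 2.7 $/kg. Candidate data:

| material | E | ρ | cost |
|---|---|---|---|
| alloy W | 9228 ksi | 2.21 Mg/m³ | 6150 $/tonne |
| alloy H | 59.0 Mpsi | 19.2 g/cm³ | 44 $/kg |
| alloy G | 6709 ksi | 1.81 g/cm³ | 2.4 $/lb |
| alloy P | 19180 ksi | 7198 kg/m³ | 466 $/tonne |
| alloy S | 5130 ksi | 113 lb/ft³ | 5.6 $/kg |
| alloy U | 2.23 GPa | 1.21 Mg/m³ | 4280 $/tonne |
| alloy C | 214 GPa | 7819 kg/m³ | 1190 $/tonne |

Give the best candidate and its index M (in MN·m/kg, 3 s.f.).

alloy C, M = 27.4 MN·m/kg

Screen on constraints: cost ≤ 2.7 $/kg. Survivors: alloy P, alloy C.
Normalizing units and computing the index:
  alloy P: E = 132.2 GPa, ρ = 7198 kg/m³
  alloy C: E = 214.0 GPa, ρ = 7819 kg/m³
  alloy C: M = 27.4 MN·m/kg
  alloy P: M = 18.4 MN·m/kg
Highest index: alloy C.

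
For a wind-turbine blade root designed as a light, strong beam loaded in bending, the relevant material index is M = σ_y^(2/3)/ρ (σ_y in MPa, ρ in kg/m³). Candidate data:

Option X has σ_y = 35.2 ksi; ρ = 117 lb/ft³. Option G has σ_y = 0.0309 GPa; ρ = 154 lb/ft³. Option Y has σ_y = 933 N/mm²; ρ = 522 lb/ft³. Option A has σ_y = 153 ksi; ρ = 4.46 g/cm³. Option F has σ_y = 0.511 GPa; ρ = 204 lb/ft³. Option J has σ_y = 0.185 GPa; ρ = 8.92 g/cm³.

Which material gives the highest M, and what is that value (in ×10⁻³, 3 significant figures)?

option A, M = 23.2×10⁻³

Convert each candidate to consistent units, then evaluate M:
  option X: σ_y = 242.7 MPa, ρ = 1874 kg/m³
  option G: σ_y = 30.90 MPa, ρ = 2467 kg/m³
  option Y: σ_y = 933.0 MPa, ρ = 8362 kg/m³
  option A: σ_y = 1055 MPa, ρ = 4460 kg/m³
  option F: σ_y = 511.0 MPa, ρ = 3268 kg/m³
  option J: σ_y = 185.0 MPa, ρ = 8920 kg/m³
  option A: M = 23.2×10⁻³
  option X: M = 20.8×10⁻³
  option F: M = 19.6×10⁻³
  option Y: M = 11.4×10⁻³
  option G: M = 3.99×10⁻³
  option J: M = 3.64×10⁻³
Option A has the largest M.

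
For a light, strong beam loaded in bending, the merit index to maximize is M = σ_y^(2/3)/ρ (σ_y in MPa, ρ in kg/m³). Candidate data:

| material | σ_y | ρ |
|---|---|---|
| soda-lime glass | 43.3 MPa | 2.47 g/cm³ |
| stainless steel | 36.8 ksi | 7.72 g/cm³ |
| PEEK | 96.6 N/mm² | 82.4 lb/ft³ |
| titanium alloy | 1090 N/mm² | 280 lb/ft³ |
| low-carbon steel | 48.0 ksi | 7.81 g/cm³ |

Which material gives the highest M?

titanium alloy

Convert each candidate to consistent units, then evaluate M:
  soda-lime glass: σ_y = 43.30 MPa, ρ = 2470 kg/m³
  stainless steel: σ_y = 253.7 MPa, ρ = 7720 kg/m³
  PEEK: σ_y = 96.60 MPa, ρ = 1320 kg/m³
  titanium alloy: σ_y = 1090 MPa, ρ = 4485 kg/m³
  low-carbon steel: σ_y = 330.9 MPa, ρ = 7810 kg/m³
  titanium alloy: M = 23.6×10⁻³
  PEEK: M = 16.0×10⁻³
  low-carbon steel: M = 6.13×10⁻³
  stainless steel: M = 5.19×10⁻³
  soda-lime glass: M = 4.99×10⁻³
The maximum is for titanium alloy.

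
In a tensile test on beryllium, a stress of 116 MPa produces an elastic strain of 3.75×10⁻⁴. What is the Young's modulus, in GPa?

309 GPa

E = σ/ε = 116 MPa / 3.75×10⁻⁴ = 309300 MPa = 309 GPa.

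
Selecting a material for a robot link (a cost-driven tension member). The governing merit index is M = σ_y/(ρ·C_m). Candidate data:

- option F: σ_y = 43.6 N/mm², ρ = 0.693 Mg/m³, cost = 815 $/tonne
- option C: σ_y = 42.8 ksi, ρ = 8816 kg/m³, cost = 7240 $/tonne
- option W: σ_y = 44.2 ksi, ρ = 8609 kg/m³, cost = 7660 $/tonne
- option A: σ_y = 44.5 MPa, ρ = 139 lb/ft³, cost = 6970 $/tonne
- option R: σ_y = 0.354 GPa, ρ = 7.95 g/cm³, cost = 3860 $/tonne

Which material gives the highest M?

option F

Putting every candidate on a common basis:
  option F: σ_y = 43.60 MPa, ρ = 693.0 kg/m³, cost = 0.8150 $/kg
  option C: σ_y = 295.1 MPa, ρ = 8816 kg/m³, cost = 7.240 $/kg
  option W: σ_y = 304.7 MPa, ρ = 8609 kg/m³, cost = 7.660 $/kg
  option A: σ_y = 44.50 MPa, ρ = 2227 kg/m³, cost = 6.970 $/kg
  option R: σ_y = 354.0 MPa, ρ = 7950 kg/m³, cost = 3.860 $/kg
  option F: M = 77.2 kN·m per $
  option R: M = 11.5 kN·m per $
  option C: M = 4.62 kN·m per $
  option W: M = 4.62 kN·m per $
  option A: M = 2.87 kN·m per $
The maximum is for option F.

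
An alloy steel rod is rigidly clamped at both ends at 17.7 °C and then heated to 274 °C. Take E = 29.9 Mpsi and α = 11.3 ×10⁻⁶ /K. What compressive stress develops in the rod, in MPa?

597 MPa

E = 29.9 Mpsi = 206.2 GPa.
ΔT = 256.3 K. Constrained thermal stress σ = E·α·ΔT = 206.2×10³ MPa × 11.3×10⁻⁶ × 256.3 = 597 MPa (compressive).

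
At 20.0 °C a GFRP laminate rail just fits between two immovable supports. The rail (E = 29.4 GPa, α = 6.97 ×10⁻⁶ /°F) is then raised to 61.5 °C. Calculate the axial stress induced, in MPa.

α = 6.97×10⁻⁶/°F × 9/5 = 12.5×10⁻⁶/K.
ΔT = 41.50 K. Constrained thermal stress σ = E·α·ΔT = 29.40×10³ MPa × 12.5×10⁻⁶ × 41.50 = 15.3 MPa (compressive).

15.3 MPa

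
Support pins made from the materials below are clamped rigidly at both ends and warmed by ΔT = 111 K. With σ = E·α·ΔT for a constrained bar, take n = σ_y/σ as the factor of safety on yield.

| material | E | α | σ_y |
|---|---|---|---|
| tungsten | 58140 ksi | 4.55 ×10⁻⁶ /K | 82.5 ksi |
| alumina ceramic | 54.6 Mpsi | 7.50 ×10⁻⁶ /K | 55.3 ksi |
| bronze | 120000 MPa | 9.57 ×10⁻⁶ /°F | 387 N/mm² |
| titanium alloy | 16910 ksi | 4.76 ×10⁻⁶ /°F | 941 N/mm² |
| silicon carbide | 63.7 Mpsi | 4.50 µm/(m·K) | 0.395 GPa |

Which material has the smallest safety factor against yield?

alumina ceramic

Converting E to GPa, α to ×10⁻⁶/K, σ_y to MPa, then σ and n for each:
  tungsten: E = 400.9, α = 4.55, σ_y = 568.8 → σ = 202 MPa, n = 2.81
  alumina ceramic: E = 376.5, α = 7.50, σ_y = 381.3 → σ = 313 MPa, n = 1.22
  bronze: E = 120.0, α = 17.2, σ_y = 387.0 → σ = 229 MPa, n = 1.69
  titanium alloy: E = 116.6, α = 8.57, σ_y = 941.0 → σ = 111 MPa, n = 8.49
  silicon carbide: E = 439.2, α = 4.50, σ_y = 395.0 → σ = 219 MPa, n = 1.80
Alumina ceramic has the lowest safety factor, n = 1.22.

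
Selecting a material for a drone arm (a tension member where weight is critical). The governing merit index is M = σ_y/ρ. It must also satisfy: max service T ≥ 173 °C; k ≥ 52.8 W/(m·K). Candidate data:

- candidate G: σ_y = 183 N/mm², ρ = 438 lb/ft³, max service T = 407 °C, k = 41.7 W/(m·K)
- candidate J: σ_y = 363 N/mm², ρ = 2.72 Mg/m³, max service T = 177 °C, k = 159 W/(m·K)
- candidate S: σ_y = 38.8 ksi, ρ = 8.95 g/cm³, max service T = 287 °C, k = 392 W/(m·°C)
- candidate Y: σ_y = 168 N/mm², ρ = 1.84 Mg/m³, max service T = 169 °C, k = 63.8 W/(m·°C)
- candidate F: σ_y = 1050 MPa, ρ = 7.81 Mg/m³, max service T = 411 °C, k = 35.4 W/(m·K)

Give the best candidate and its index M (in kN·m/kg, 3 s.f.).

candidate J, M = 133 kN·m/kg

Screen on constraints: max service T ≥ 173 °C; k ≥ 52.8 W/(m·K). Survivors: candidate J, candidate S.
After converting to SI:
  candidate J: σ_y = 363.0 MPa, ρ = 2720 kg/m³
  candidate S: σ_y = 267.5 MPa, ρ = 8950 kg/m³
  candidate J: M = 133 kN·m/kg
  candidate S: M = 29.9 kN·m/kg
The maximum is for candidate J.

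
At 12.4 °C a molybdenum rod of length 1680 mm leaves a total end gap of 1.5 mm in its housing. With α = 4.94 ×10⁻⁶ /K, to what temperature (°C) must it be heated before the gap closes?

α·L₀·ΔT = 1.5 mm ⇒ ΔT = 1.5 / (4.94×10⁻⁶ × 1680.0) = 180.7 K.
T = 12.4 + 180.7 = 193.1 °C.

193 °C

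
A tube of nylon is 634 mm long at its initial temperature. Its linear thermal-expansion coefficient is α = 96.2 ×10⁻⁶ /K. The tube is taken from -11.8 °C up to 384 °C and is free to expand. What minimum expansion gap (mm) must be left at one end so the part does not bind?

ΔT = 384 − (-11.8) = 395.8 K.
ΔL = α·L₀·ΔT = 96.2×10⁻⁶ × 634 mm × 395.8 K = 24.1 mm.

24.1 mm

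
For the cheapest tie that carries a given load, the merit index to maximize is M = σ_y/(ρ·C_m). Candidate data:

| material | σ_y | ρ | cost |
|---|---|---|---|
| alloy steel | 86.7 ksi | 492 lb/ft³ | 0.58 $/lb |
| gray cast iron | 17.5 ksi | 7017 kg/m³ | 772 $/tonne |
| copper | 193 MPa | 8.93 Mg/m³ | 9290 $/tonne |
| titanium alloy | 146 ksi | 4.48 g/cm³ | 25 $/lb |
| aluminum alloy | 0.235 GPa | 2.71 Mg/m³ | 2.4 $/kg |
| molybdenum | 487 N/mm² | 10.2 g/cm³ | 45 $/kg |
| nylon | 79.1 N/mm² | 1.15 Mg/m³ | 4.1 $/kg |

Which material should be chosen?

alloy steel

Putting every candidate on a common basis:
  alloy steel: σ_y = 597.8 MPa, ρ = 7881 kg/m³, cost = 1.279 $/kg
  gray cast iron: σ_y = 120.7 MPa, ρ = 7017 kg/m³, cost = 0.7720 $/kg
  copper: σ_y = 193.0 MPa, ρ = 8930 kg/m³, cost = 9.290 $/kg
  titanium alloy: σ_y = 1007 MPa, ρ = 4480 kg/m³, cost = 55.11 $/kg
  aluminum alloy: σ_y = 235.0 MPa, ρ = 2710 kg/m³, cost = 2.400 $/kg
  molybdenum: σ_y = 487.0 MPa, ρ = 10200 kg/m³, cost = 45.00 $/kg
  nylon: σ_y = 79.10 MPa, ρ = 1150 kg/m³, cost = 4.100 $/kg
  alloy steel: M = 59.3 kN·m per $
  aluminum alloy: M = 36.1 kN·m per $
  gray cast iron: M = 22.3 kN·m per $
  nylon: M = 16.8 kN·m per $
  titanium alloy: M = 4.08 kN·m per $
  copper: M = 2.33 kN·m per $
  molybdenum: M = 1.06 kN·m per $
Highest index: alloy steel.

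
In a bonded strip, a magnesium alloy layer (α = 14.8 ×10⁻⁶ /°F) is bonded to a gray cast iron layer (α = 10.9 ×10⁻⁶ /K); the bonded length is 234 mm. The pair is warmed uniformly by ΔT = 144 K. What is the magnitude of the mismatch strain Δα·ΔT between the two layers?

magnesium alloy: α = 14.8×10⁻⁶/°F × 9/5 = 26.6×10⁻⁶/K.
Δα = |26.6 − 10.9|×10⁻⁶/K = 15.7×10⁻⁶/K.
Mismatch strain = Δα·ΔT = 15.7×10⁻⁶ × 144.0 = 2.27×10⁻³.

2.27×10⁻³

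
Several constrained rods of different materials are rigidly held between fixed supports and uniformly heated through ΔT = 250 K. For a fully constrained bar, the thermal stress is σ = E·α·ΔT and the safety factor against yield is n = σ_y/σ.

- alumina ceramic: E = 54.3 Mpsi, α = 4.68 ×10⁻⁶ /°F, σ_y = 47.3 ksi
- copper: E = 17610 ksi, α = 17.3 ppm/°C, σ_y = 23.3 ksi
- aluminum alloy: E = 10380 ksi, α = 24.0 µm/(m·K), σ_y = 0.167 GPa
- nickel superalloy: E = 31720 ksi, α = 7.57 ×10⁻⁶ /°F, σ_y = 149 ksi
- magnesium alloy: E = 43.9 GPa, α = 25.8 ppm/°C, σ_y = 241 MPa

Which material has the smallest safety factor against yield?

copper

With everything in SI (GPa, ×10⁻⁶/K, MPa):
  alumina ceramic: E = 374.4, α = 8.42, σ_y = 326.1 → σ = 788 MPa, n = 0.414
  copper: E = 121.4, α = 17.3, σ_y = 160.6 → σ = 525 MPa, n = 0.306
  aluminum alloy: E = 71.57, α = 24.0, σ_y = 167.0 → σ = 429 MPa, n = 0.389
  nickel superalloy: E = 218.7, α = 13.6, σ_y = 1027 → σ = 745 MPa, n = 1.38
  magnesium alloy: E = 43.90, α = 25.8, σ_y = 241.0 → σ = 283 MPa, n = 0.851
Copper has the lowest safety factor, n = 0.306.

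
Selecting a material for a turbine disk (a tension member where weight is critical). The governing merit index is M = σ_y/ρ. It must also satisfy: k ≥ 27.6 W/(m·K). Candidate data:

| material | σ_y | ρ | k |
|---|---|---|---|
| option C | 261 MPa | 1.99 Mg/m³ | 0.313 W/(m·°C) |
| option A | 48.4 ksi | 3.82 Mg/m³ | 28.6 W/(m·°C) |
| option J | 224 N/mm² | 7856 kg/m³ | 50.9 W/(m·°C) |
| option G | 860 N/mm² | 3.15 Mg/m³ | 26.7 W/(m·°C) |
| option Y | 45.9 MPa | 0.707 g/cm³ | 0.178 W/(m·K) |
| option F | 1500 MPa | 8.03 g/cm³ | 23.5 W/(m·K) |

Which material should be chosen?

Screen on constraints: k ≥ 27.6 W/(m·K). Survivors: option A, option J.
In SI units:
  option A: σ_y = 333.7 MPa, ρ = 3820 kg/m³
  option J: σ_y = 224.0 MPa, ρ = 7856 kg/m³
  option A: M = 87.4 kN·m/kg
  option J: M = 28.5 kN·m/kg
Option A ranks first.

option A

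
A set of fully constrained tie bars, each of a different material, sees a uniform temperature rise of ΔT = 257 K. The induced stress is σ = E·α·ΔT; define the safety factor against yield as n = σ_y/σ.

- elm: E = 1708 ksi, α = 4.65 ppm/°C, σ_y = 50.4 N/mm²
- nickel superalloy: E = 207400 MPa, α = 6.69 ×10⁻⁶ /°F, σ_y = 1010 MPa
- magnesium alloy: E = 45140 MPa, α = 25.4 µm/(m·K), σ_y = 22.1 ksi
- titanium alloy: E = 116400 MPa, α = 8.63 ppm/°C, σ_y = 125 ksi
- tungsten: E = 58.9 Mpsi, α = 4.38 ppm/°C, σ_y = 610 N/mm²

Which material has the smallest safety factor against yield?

In consistent units (E in GPa, α in ×10⁻⁶/K, σ_y in MPa):
  elm: E = 11.78, α = 4.65, σ_y = 50.40 → σ = 14.1 MPa, n = 3.58
  nickel superalloy: E = 207.4, α = 12.0, σ_y = 1010 → σ = 642 MPa, n = 1.57
  magnesium alloy: E = 45.14, α = 25.4, σ_y = 152.4 → σ = 295 MPa, n = 0.517
  titanium alloy: E = 116.4, α = 8.63, σ_y = 861.8 → σ = 258 MPa, n = 3.34
  tungsten: E = 406.1, α = 4.38, σ_y = 610.0 → σ = 457 MPa, n = 1.33
Magnesium alloy has the lowest safety factor, n = 0.517.

magnesium alloy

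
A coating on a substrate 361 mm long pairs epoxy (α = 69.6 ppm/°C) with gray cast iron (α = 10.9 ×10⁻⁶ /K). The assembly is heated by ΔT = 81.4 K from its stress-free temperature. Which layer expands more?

epoxy

α(epoxy) = 69.6×10⁻⁶/K vs α(gray cast iron) = 10.9×10⁻⁶/K.
Higher α expands more for the same ΔT: epoxy.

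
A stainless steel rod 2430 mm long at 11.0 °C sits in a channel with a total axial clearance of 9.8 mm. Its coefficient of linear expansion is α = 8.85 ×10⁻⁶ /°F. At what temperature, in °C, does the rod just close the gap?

264 °C

α = 8.85×10⁻⁶/°F × 9/5 = 15.9×10⁻⁶/K.
α·L₀·ΔT = 9.8 mm ⇒ ΔT = 9.8 / (15.9×10⁻⁶ × 2430.0) = 253.2 K.
T = 11.0 + 253.2 = 264.2 °C.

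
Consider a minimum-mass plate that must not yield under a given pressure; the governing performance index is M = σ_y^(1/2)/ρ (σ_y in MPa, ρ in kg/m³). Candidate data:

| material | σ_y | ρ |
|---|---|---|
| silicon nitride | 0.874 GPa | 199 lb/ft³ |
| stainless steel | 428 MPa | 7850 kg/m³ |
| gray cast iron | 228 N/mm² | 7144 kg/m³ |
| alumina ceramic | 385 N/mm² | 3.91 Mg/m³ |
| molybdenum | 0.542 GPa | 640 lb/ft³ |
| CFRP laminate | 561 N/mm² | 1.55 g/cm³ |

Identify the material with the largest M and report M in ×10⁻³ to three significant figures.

CFRP laminate, M = 15.3×10⁻³

Normalizing units and computing the index:
  silicon nitride: σ_y = 874.0 MPa, ρ = 3188 kg/m³
  stainless steel: σ_y = 428.0 MPa, ρ = 7850 kg/m³
  gray cast iron: σ_y = 228.0 MPa, ρ = 7144 kg/m³
  alumina ceramic: σ_y = 385.0 MPa, ρ = 3910 kg/m³
  molybdenum: σ_y = 542.0 MPa, ρ = 10250 kg/m³
  CFRP laminate: σ_y = 561.0 MPa, ρ = 1550 kg/m³
  CFRP laminate: M = 15.3×10⁻³
  silicon nitride: M = 9.27×10⁻³
  alumina ceramic: M = 5.02×10⁻³
  stainless steel: M = 2.64×10⁻³
  molybdenum: M = 2.27×10⁻³
  gray cast iron: M = 2.11×10⁻³
CFRP laminate has the largest M.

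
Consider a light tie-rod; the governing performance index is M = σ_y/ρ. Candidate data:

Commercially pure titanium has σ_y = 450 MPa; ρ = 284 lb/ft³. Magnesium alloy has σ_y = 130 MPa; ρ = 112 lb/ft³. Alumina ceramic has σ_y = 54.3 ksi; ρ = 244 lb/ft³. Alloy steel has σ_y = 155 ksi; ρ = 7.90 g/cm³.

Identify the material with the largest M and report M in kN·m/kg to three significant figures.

Normalizing units and computing the index:
  commercially pure titanium: σ_y = 450.0 MPa, ρ = 4549 kg/m³
  magnesium alloy: σ_y = 130.0 MPa, ρ = 1794 kg/m³
  alumina ceramic: σ_y = 374.4 MPa, ρ = 3909 kg/m³
  alloy steel: σ_y = 1069 MPa, ρ = 7900 kg/m³
  alloy steel: M = 135 kN·m/kg
  commercially pure titanium: M = 98.9 kN·m/kg
  alumina ceramic: M = 95.8 kN·m/kg
  magnesium alloy: M = 72.5 kN·m/kg
Alloy steel has the largest M.

alloy steel, M = 135 kN·m/kg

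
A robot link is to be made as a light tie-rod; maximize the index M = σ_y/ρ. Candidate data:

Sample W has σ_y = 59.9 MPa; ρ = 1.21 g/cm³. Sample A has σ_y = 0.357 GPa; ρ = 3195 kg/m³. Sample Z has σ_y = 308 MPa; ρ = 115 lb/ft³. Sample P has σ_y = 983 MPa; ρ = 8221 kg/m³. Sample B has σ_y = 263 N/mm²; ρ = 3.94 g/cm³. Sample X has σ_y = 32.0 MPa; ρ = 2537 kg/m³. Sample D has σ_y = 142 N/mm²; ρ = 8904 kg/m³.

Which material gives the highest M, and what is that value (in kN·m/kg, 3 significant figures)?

sample Z, M = 167 kN·m/kg

Putting every candidate on a common basis:
  sample W: σ_y = 59.90 MPa, ρ = 1210 kg/m³
  sample A: σ_y = 357.0 MPa, ρ = 3195 kg/m³
  sample Z: σ_y = 308.0 MPa, ρ = 1842 kg/m³
  sample P: σ_y = 983.0 MPa, ρ = 8221 kg/m³
  sample B: σ_y = 263.0 MPa, ρ = 3940 kg/m³
  sample X: σ_y = 32.00 MPa, ρ = 2537 kg/m³
  sample D: σ_y = 142.0 MPa, ρ = 8904 kg/m³
  sample Z: M = 167 kN·m/kg
  sample P: M = 120 kN·m/kg
  sample A: M = 112 kN·m/kg
  sample B: M = 66.8 kN·m/kg
  sample W: M = 49.5 kN·m/kg
  sample D: M = 15.9 kN·m/kg
  sample X: M = 12.6 kN·m/kg
Highest index: sample Z.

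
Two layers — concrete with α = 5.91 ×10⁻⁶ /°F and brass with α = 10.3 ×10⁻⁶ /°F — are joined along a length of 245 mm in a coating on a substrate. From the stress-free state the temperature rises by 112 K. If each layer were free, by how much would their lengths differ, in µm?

217 µm

concrete: α = 5.91×10⁻⁶/°F × 9/5 = 10.6×10⁻⁶/K.
brass: α = 10.3×10⁻⁶/°F × 9/5 = 18.5×10⁻⁶/K.
Δα = |10.6 − 18.5|×10⁻⁶/K = 7.90×10⁻⁶/K.
ΔL_mismatch = Δα·L·ΔT = 7.90×10⁻⁶ × 245.0 mm × 112.0 K = 217 µm.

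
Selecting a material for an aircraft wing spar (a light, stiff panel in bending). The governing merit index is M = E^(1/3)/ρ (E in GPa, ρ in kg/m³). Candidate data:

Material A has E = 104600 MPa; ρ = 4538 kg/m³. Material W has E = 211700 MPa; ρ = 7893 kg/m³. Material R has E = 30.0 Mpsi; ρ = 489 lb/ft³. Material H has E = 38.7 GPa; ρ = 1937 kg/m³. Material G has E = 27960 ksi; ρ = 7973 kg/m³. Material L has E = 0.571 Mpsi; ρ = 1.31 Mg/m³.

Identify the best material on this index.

In SI units:
  material A: E = 104.6 GPa, ρ = 4538 kg/m³
  material W: E = 211.7 GPa, ρ = 7893 kg/m³
  material R: E = 206.8 GPa, ρ = 7833 kg/m³
  material H: E = 38.70 GPa, ρ = 1937 kg/m³
  material G: E = 192.8 GPa, ρ = 7973 kg/m³
  material L: E = 3.937 GPa, ρ = 1310 kg/m³
  material H: M = 1.75×10⁻³
  material L: M = 1.21×10⁻³
  material A: M = 1.04×10⁻³
  material W: M = 0.755×10⁻³
  material R: M = 0.755×10⁻³
  material G: M = 0.725×10⁻³
The maximum is for material H.

material H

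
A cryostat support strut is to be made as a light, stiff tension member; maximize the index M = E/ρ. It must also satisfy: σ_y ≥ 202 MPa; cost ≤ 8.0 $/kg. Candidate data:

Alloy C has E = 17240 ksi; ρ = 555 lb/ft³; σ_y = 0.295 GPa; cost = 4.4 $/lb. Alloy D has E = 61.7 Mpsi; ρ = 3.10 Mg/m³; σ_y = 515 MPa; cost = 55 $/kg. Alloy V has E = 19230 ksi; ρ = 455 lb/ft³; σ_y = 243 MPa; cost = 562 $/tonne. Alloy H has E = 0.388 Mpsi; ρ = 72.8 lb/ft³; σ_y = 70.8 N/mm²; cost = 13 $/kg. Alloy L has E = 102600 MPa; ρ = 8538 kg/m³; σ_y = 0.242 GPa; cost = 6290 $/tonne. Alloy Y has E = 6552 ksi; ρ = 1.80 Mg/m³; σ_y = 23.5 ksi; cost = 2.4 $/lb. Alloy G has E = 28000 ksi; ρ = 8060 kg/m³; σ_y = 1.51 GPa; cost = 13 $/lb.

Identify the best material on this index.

Screen on constraints: σ_y ≥ 202 MPa; cost ≤ 8.0 $/kg. Survivors: alloy V, alloy L.
Convert each candidate to consistent units, then evaluate M:
  alloy V: E = 132.6 GPa, ρ = 7288 kg/m³
  alloy L: E = 102.6 GPa, ρ = 8538 kg/m³
  alloy V: M = 18.2 MN·m/kg
  alloy L: M = 12.0 MN·m/kg
Alloy V has the largest M.

alloy V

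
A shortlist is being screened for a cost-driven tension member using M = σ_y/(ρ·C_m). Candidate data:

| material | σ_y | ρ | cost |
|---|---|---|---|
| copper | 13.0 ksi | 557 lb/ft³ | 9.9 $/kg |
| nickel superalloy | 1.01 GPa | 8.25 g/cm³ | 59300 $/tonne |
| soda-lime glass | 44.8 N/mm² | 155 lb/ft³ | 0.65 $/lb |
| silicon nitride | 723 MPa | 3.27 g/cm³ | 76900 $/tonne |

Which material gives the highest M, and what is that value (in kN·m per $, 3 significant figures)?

Convert each candidate to consistent units, then evaluate M:
  copper: σ_y = 89.63 MPa, ρ = 8922 kg/m³, cost = 9.900 $/kg
  nickel superalloy: σ_y = 1010 MPa, ρ = 8250 kg/m³, cost = 59.30 $/kg
  soda-lime glass: σ_y = 44.80 MPa, ρ = 2483 kg/m³, cost = 1.433 $/kg
  silicon nitride: σ_y = 723.0 MPa, ρ = 3270 kg/m³, cost = 76.90 $/kg
  soda-lime glass: M = 12.6 kN·m per $
  silicon nitride: M = 2.88 kN·m per $
  nickel superalloy: M = 2.06 kN·m per $
  copper: M = 1.01 kN·m per $
Soda-lime glass has the largest M.

soda-lime glass, M = 12.6 kN·m per $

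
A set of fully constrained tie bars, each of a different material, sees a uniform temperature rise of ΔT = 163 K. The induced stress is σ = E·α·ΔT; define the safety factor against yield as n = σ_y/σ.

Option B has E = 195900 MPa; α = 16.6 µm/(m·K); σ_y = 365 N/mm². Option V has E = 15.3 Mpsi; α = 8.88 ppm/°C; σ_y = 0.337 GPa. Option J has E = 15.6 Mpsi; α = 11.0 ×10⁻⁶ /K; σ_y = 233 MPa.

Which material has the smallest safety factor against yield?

Converting E to GPa, α to ×10⁻⁶/K, σ_y to MPa, then σ and n for each:
  option B: E = 195.9, α = 16.6, σ_y = 365.0 → σ = 530 MPa, n = 0.689
  option V: E = 105.5, α = 8.88, σ_y = 337.0 → σ = 153 MPa, n = 2.21
  option J: E = 107.6, α = 11.0, σ_y = 233.0 → σ = 193 MPa, n = 1.21
The minimum is option B at n = 0.689.

option B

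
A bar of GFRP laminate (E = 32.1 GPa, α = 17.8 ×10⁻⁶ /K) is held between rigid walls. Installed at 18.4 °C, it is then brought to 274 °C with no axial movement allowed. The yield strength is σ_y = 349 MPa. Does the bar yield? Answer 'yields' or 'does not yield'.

ΔT = 255.6 K. Constrained thermal stress σ = E·α·ΔT = 32.10×10³ MPa × 17.8×10⁻⁶ × 255.6 = 146 MPa (compressive).
Compare to σ_y = 349 MPa: σ < σ_y, so it does not yield.

does not yield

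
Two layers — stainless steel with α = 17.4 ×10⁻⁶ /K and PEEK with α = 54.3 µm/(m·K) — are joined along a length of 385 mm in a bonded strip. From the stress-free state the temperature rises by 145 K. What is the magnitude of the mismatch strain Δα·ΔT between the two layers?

5.35×10⁻³

Δα = |17.4 − 54.3|×10⁻⁶/K = 36.9×10⁻⁶/K.
Mismatch strain = Δα·ΔT = 36.9×10⁻⁶ × 145.0 = 5.35×10⁻³.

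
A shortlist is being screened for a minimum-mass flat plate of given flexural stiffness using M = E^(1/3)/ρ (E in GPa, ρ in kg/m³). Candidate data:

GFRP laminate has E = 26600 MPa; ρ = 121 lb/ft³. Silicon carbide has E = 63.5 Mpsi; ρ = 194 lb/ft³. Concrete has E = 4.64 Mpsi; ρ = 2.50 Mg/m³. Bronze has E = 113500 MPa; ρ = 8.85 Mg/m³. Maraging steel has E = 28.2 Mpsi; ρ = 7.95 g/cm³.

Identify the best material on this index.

After converting to SI:
  GFRP laminate: E = 26.60 GPa, ρ = 1938 kg/m³
  silicon carbide: E = 437.8 GPa, ρ = 3108 kg/m³
  concrete: E = 31.99 GPa, ρ = 2500 kg/m³
  bronze: E = 113.5 GPa, ρ = 8850 kg/m³
  maraging steel: E = 194.4 GPa, ρ = 7950 kg/m³
  silicon carbide: M = 2.44×10⁻³
  GFRP laminate: M = 1.54×10⁻³
  concrete: M = 1.27×10⁻³
  maraging steel: M = 0.729×10⁻³
  bronze: M = 0.547×10⁻³
Silicon carbide has the largest M.

silicon carbide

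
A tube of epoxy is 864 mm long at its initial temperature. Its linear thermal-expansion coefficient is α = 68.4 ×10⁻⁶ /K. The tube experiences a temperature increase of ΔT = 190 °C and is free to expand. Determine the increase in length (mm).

11.2 mm

ΔL = α·L₀·ΔT = 68.4×10⁻⁶ × 864 mm × 190.0 K = 11.2 mm.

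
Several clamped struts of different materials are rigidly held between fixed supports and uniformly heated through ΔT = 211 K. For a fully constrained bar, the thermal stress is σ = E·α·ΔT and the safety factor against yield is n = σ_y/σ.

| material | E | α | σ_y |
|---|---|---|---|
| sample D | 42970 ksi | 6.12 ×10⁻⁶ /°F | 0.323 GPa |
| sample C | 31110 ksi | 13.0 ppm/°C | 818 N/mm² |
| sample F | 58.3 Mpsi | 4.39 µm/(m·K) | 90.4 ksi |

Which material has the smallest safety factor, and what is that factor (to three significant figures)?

sample D, n = 0.469

With everything in SI (GPa, ×10⁻⁶/K, MPa):
  sample D: E = 296.3, α = 11.0, σ_y = 323.0 → σ = 689 MPa, n = 0.469
  sample C: E = 214.5, α = 13.0, σ_y = 818.0 → σ = 588 MPa, n = 1.39
  sample F: E = 402.0, α = 4.39, σ_y = 623.3 → σ = 372 MPa, n = 1.67
Smallest n: sample D with n = 0.469.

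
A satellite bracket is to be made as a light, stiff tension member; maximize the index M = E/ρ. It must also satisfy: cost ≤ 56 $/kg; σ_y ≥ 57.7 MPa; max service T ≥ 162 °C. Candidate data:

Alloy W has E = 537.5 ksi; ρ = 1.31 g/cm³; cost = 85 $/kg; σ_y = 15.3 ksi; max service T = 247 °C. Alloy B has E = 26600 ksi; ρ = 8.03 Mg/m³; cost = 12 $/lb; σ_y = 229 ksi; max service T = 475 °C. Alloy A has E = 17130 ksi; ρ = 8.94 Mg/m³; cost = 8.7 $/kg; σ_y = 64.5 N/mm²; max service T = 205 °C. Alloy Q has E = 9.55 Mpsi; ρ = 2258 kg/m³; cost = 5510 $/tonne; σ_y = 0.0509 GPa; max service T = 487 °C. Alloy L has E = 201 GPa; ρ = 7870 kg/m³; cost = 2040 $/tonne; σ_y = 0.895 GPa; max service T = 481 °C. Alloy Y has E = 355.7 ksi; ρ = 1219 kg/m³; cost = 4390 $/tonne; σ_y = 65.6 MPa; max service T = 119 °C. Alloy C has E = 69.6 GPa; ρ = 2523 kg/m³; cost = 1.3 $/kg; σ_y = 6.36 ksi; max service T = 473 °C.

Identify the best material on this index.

alloy L

Screen on constraints: cost ≤ 56 $/kg; σ_y ≥ 57.7 MPa; max service T ≥ 162 °C. Survivors: alloy B, alloy A, alloy L.
After converting to SI:
  alloy B: E = 183.4 GPa, ρ = 8030 kg/m³
  alloy A: E = 118.1 GPa, ρ = 8940 kg/m³
  alloy L: E = 201.0 GPa, ρ = 7870 kg/m³
  alloy L: M = 25.5 MN·m/kg
  alloy B: M = 22.8 MN·m/kg
  alloy A: M = 13.2 MN·m/kg
Alloy L has the largest M.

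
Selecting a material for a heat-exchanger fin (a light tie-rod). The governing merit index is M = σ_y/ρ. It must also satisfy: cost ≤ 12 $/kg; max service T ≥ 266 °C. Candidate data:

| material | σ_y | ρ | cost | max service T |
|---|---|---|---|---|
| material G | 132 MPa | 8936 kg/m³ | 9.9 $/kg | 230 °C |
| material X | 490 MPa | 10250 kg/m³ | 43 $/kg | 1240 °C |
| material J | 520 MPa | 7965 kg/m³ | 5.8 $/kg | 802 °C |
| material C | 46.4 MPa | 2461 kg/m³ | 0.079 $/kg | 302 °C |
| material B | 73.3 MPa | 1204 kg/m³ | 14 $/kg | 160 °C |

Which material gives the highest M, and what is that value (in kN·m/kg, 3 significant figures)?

material J, M = 65.3 kN·m/kg

Screen on constraints: cost ≤ 12 $/kg; max service T ≥ 266 °C. Survivors: material J, material C.
Per-candidate index values:
  material J: M = 65.3 kN·m/kg
  material C: M = 18.9 kN·m/kg
The maximum is for material J.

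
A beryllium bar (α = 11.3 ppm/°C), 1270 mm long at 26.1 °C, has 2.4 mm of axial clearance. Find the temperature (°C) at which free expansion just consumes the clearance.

α·L₀·ΔT = 2.4 mm ⇒ ΔT = 2.4 / (11.3×10⁻⁶ × 1270.0) = 167.2 K.
T = 26.1 + 167.2 = 193.3 °C.

193 °C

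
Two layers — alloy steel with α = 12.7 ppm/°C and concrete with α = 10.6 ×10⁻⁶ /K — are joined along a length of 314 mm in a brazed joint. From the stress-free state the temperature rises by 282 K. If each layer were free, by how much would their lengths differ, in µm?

Δα = |12.7 − 10.6|×10⁻⁶/K = 2.10×10⁻⁶/K.
ΔL_mismatch = Δα·L·ΔT = 2.10×10⁻⁶ × 314.0 mm × 282.0 K = 186 µm.

186 µm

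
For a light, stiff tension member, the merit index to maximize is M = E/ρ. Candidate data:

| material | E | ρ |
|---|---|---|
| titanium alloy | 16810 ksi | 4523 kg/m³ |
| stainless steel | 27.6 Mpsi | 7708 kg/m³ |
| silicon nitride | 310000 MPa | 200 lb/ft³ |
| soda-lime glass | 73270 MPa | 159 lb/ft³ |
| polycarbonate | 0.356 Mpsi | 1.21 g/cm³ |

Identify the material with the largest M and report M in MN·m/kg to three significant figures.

Normalizing units and computing the index:
  titanium alloy: E = 115.9 GPa, ρ = 4523 kg/m³
  stainless steel: E = 190.3 GPa, ρ = 7708 kg/m³
  silicon nitride: E = 310.0 GPa, ρ = 3204 kg/m³
  soda-lime glass: E = 73.27 GPa, ρ = 2547 kg/m³
  polycarbonate: E = 2.455 GPa, ρ = 1210 kg/m³
  silicon nitride: M = 96.8 MN·m/kg
  soda-lime glass: M = 28.8 MN·m/kg
  titanium alloy: M = 25.6 MN·m/kg
  stainless steel: M = 24.7 MN·m/kg
  polycarbonate: M = 2.03 MN·m/kg
Silicon nitride ranks first.

silicon nitride, M = 96.8 MN·m/kg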